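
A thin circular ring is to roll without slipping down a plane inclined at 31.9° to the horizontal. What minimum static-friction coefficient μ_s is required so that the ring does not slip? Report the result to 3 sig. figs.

μ_min ≈ 0.311

The moment of inertia is MR², giving k ≡ I/(MR²) = 1.
Newton's second law down the slope: Mg sinθ − f = Ma. The torque equation fR = Iα (with α = a/R) gives f = kMa.
These give a = g sinθ/(1+k) and the required friction f = kMg sinθ/(1+k).
The normal force is N = Mg cosθ, so μ_min = f/N = k tanθ/(1+k).
μ_min = 1 × tan31.9° / 2 ≈ 0.311.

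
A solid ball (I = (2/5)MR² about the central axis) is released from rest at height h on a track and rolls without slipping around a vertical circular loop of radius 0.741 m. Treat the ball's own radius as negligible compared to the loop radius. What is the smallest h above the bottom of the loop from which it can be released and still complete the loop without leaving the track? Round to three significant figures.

h_min ≈ 2.00 m

For this body I = (2/5)MR², i.e. k = I/(MR²) = 0.4.
At the top of the loop, the minimum-contact condition is Mg = Mv_top²/r, so v_top² = gr.
With ω = v/R, the kinetic energy at speed v is ½(1+k)Mv² = (7/10)Mv².
Energy conservation from release (height h) to the top (height 2r): Mgh = Mg(2r) + (7/10)M·gr.
Thus h_min = 2r + (1+k)r/2 = r(2 + 1.4/2) = 0.741 × 2.7 ≈ 2.00 m.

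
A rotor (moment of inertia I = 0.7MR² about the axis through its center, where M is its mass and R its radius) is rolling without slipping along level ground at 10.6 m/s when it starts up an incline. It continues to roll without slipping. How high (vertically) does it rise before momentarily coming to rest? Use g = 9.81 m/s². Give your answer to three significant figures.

The moment of inertia is 0.7MR², giving k ≡ I/(MR²) = 0.7.
The rolling condition ω = v/R makes the rotational term ½I(v/R)² = ½kMv², so KE_total = ½(1+k)Mv² = (17/20)Mv².
At the top the kinetic energy is zero, so (17/20)Mv₀² = Mgh.
Thus h = (1+k)v₀²/(2g) = 1.7 × 10.6² / (2 × 9.81) ≈ 9.74 m.

h ≈ 9.74 m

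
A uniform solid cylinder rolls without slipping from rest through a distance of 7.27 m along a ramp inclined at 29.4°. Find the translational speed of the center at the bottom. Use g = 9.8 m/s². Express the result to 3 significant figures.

v ≈ 6.83 m/s

With I = (1/2)MR², the ratio k = I/(MR²) is 0.5.
The rolling condition ω = v/R makes the rotational term ½I(v/R)² = ½kMv², so KE_total = ½(1+k)Mv² = (3/4)Mv².
The vertical drop is h = L sinθ = 7.27 × sin29.4° = 3.569 m.
Setting Mgh = (3/4)Mv² gives v = √(2gh/(1+k)) = √(2·9.8·3.569/1.5) ≈ 6.83 m/s.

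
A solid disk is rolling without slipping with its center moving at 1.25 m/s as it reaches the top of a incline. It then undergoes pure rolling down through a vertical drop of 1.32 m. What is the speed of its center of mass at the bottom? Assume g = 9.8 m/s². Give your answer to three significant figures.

The moment of inertia is (1/2)MR², giving k ≡ I/(MR²) = 0.5.
Rolling without slipping gives ω = v/R, so the total kinetic energy is ½Mv² + ½Iω² = ½(1+k)Mv² = (3/4)Mv².
Conserving energy between top and bottom: (3/4)Mv² = (3/4)Mv₀² + Mgh, hence v² = v₀² + 2gh/(1+k).
v = √(1.25² + 2×9.8×1.32/1.5) = √18.81 ≈ 4.34 m/s.

v ≈ 4.34 m/s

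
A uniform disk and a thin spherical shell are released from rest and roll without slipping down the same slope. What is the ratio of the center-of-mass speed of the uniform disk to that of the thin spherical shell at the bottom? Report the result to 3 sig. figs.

v_ratio ≈ 1.05

Each satisfies Mgh = ½(1+k)Mv² with k = I/(MR²), so v ∝ 1/√(1+k).
For the uniform disk k = 0.5; for the thin spherical shell k = 2/3.
v₁/v₂ = √((1+k₂)/(1+k₁)) = √(1.667/1.5) ≈ 1.05.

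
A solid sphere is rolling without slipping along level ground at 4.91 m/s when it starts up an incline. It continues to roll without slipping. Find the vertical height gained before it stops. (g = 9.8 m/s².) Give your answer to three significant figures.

For this body I = (2/5)MR², i.e. k = I/(MR²) = 0.4.
Pure rolling means v = ωR; then KE = ½Mv² + ½I(v/R)² = ½(1+k)Mv² = (7/10)Mv².
At the top the kinetic energy is zero, so (7/10)Mv₀² = Mgh.
Thus h = (1+k)v₀²/(2g) = 1.4 × 4.91² / (2 × 9.8) ≈ 1.72 m.

h ≈ 1.72 m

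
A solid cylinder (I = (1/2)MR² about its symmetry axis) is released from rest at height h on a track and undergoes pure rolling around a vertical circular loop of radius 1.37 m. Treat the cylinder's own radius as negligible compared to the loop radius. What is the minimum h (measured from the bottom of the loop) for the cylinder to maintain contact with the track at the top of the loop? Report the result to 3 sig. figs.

h_min ≈ 3.77 m

For this body I = (1/2)MR², i.e. k = I/(MR²) = 0.5.
At the top, contact is just lost when gravity alone supplies the centripetal force: Mg = Mv_top²/r, i.e. v_top² = gr.
With ω = v/R, the kinetic energy at speed v is ½(1+k)Mv² = (3/4)Mv².
Energy conservation from release (height h) to the top (height 2r): Mgh = Mg(2r) + (3/4)M·gr.
Thus h_min = 2r + (1+k)r/2 = r(2 + 1.5/2) = 1.37 × 2.75 ≈ 3.77 m.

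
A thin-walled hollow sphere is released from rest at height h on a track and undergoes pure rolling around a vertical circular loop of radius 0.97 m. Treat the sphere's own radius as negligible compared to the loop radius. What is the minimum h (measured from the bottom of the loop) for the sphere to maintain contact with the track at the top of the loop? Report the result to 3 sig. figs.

h_min ≈ 2.75 m

Here I = (2/3)MR², so the shape factor k = I/(MR²) = 2/3.
At the top of the loop, the minimum-contact condition is Mg = Mv_top²/r, so v_top² = gr.
With ω = v/R, the kinetic energy at speed v is ½(1+k)Mv² = (5/6)Mv².
Energy conservation from release (height h) to the top (height 2r): Mgh = Mg(2r) + (5/6)M·gr.
Thus h_min = 2r + (1+k)r/2 = r(2 + 1.667/2) = 0.97 × 2.833 ≈ 2.75 m.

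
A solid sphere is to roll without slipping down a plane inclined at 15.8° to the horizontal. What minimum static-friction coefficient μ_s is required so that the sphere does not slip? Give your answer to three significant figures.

Here I = (2/5)MR², so the shape factor k = I/(MR²) = 0.4.
Newton's second law down the slope: Mg sinθ − f = Ma. The torque equation fR = Iα (with α = a/R) gives f = kMa.
These give a = g sinθ/(1+k) and the required friction f = kMg sinθ/(1+k).
The normal force is N = Mg cosθ, so μ_min = f/N = k tanθ/(1+k).
μ_min = 0.4 × tan15.8° / 1.4 ≈ 0.0808.

μ_min ≈ 0.0808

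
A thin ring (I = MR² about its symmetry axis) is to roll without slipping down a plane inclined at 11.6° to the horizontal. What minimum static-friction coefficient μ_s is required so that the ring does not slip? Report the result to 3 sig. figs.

μ_min ≈ 0.103

With I = MR², the ratio k = I/(MR²) is 1.
Along the incline Mg sinθ − f = Ma, and torque about the center fR = Iα = kMR²(a/R) gives f = kMa.
These give a = g sinθ/(1+k) and the required friction f = kMg sinθ/(1+k).
The normal force is N = Mg cosθ, so μ_min = f/N = k tanθ/(1+k).
μ_min = 1 × tan11.6° / 2 ≈ 0.103.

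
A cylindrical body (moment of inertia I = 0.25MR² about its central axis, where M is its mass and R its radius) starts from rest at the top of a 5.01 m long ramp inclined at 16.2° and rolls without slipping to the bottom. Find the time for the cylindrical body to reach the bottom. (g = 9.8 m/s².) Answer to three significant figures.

Here I = 0.25MR², so the shape factor k = I/(MR²) = 0.25.
Newton's second law down the slope: Mg sinθ − f = Ma. The torque equation fR = Iα (with α = a/R) gives f = kMa.
Hence a = g sinθ/(1+k) = 9.8×sin16.2°/1.25 = 2.187 m/s².
Starting from rest, L = ½at², so t = √(2L/a) = √(2×5.01/2.187) ≈ 2.14 s.

t ≈ 2.14 s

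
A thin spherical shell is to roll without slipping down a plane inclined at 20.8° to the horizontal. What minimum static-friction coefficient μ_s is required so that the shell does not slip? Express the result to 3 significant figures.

With I = (2/3)MR², the ratio k = I/(MR²) is 2/3.
Translational: Mg sinθ − f = Ma. Rotational about the CM: fR = Iα = kMRa, so f = kMa.
These give a = g sinθ/(1+k) and the required friction f = kMg sinθ/(1+k).
With N = Mg cosθ, the no-slip condition f ≤ μN gives μ_min = f/N = k tanθ/(1+k).
μ_min = (2/3) × tan20.8° / 1.667 ≈ 0.152.

μ_min ≈ 0.152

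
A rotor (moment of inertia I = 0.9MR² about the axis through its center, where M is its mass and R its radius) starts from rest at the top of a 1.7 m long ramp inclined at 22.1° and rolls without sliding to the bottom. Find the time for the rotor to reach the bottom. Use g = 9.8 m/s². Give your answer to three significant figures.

The moment of inertia is 0.9MR², giving k ≡ I/(MR²) = 0.9.
Translational: Mg sinθ − f = Ma. Rotational about the CM: fR = Iα = kMRa, so f = kMa.
Hence a = g sinθ/(1+k) = 9.8×sin22.1°/1.9 = 1.941 m/s².
Starting from rest, L = ½at², so t = √(2L/a) = √(2×1.7/1.941) ≈ 1.32 s.

t ≈ 1.32 s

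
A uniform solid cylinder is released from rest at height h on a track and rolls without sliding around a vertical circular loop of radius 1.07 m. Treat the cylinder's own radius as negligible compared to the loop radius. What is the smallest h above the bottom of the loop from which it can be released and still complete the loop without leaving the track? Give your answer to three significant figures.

h_min ≈ 2.94 m

Here I = (1/2)MR², so the shape factor k = I/(MR²) = 0.5.
At the top of the loop, the minimum-contact condition is Mg = Mv_top²/r, so v_top² = gr.
With ω = v/R, the kinetic energy at speed v is ½(1+k)Mv² = (3/4)Mv².
Energy conservation from release (height h) to the top (height 2r): Mgh = Mg(2r) + (3/4)M·gr.
Thus h_min = 2r + (1+k)r/2 = r(2 + 1.5/2) = 1.07 × 2.75 ≈ 2.94 m.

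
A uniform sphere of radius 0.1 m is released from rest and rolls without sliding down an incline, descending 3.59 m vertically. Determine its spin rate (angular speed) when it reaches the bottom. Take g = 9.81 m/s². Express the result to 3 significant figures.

With I = (2/5)MR², the ratio k = I/(MR²) is 0.4.
The rolling condition ω = v/R makes the rotational term ½I(v/R)² = ½kMv², so KE_total = ½(1+k)Mv² = (7/10)Mv².
Energy conservation Mgh = ½(1+k)Mv² gives v = √(2gh/(1+k)) = √(2 × 9.81 × 3.59 / 1.4) = 7.093 m/s.
The angular speed follows from ω = v/R = 7.093/0.1 ≈ 70.9 rad/s.

ω ≈ 70.9 rad/s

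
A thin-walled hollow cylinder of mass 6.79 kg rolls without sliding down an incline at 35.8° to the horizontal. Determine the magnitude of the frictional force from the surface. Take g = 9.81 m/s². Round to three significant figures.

With I = MR², the ratio k = I/(MR²) is 1.
Newton's second law down the slope: Mg sinθ − f = Ma. The torque equation fR = Iα (with α = a/R) gives f = kMa.
Combining, a = g sinθ/(1+k) and f = kMa = kMg sinθ/(1+k).
f = 1 × 6.79 × 9.81 × sin35.8° / 2 ≈ 19.5 N.

f ≈ 19.5 N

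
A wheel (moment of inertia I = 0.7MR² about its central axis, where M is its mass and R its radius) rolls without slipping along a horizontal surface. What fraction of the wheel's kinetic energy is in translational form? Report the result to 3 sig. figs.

fraction ≈ 0.588

The moment of inertia is 0.7MR², giving k ≡ I/(MR²) = 0.7.
Since ω = v/R, the translational part is ½Mv² and the rotational part is ½I(v/R)² = ½kMv²; the total is ½(1+k)Mv².
The translational fraction is therefore 1/(1+k) = 1/1.7 ≈ 0.588.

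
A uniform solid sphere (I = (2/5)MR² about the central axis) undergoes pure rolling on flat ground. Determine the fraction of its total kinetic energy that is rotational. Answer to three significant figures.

fraction ≈ 0.286

For this body I = (2/5)MR², i.e. k = I/(MR²) = 0.4.
With ω = v/R, KE_trans = ½Mv² and KE_rot = ½Iω² = ½kMv², so KE_total = ½(1+k)Mv².
The rotational fraction is therefore k/(1+k) = 0.4/1.4 ≈ 0.286.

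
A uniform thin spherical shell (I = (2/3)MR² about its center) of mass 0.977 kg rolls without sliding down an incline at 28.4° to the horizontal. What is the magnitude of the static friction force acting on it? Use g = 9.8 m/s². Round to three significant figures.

f ≈ 1.82 N

With I = (2/3)MR², the ratio k = I/(MR²) is 2/3.
Newton's second law down the slope: Mg sinθ − f = Ma. The torque equation fR = Iα (with α = a/R) gives f = kMa.
Combining, a = g sinθ/(1+k) and f = kMa = kMg sinθ/(1+k).
f = (2/3) × 0.977 × 9.8 × sin28.4° / 1.667 ≈ 1.82 N.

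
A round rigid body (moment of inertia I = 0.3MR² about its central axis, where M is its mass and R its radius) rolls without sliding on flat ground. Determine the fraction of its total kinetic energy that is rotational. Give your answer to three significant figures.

With I = 0.3MR², the ratio k = I/(MR²) is 0.3.
With ω = v/R, KE_trans = ½Mv² and KE_rot = ½Iω² = ½kMv², so KE_total = ½(1+k)Mv².
The rotational fraction is therefore k/(1+k) = 0.3/1.3 ≈ 0.231.

fraction ≈ 0.231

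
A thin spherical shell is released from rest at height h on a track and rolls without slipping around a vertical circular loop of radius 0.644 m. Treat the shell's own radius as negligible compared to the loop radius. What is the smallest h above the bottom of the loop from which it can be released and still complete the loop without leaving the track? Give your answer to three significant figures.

With I = (2/3)MR², the ratio k = I/(MR²) is 2/3.
At the top, contact is just lost when gravity alone supplies the centripetal force: Mg = Mv_top²/r, i.e. v_top² = gr.
With ω = v/R, the kinetic energy at speed v is ½(1+k)Mv² = (5/6)Mv².
Energy conservation from release (height h) to the top (height 2r): Mgh = Mg(2r) + (5/6)M·gr.
Thus h_min = 2r + (1+k)r/2 = r(2 + 1.667/2) = 0.644 × 2.833 ≈ 1.82 m.

h_min ≈ 1.82 m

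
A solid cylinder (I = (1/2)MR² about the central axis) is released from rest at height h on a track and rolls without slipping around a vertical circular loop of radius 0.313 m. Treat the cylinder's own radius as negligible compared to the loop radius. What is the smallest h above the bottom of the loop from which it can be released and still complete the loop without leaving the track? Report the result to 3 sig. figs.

h_min ≈ 0.861 m

The moment of inertia is (1/2)MR², giving k ≡ I/(MR²) = 0.5.
At the top, contact is just lost when gravity alone supplies the centripetal force: Mg = Mv_top²/r, i.e. v_top² = gr.
With ω = v/R, the kinetic energy at speed v is ½(1+k)Mv² = (3/4)Mv².
Energy conservation from release (height h) to the top (height 2r): Mgh = Mg(2r) + (3/4)M·gr.
Thus h_min = 2r + (1+k)r/2 = r(2 + 1.5/2) = 0.313 × 2.75 ≈ 0.861 m.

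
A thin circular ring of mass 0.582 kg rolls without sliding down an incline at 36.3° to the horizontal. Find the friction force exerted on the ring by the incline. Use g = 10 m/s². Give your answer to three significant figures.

With I = MR², the ratio k = I/(MR²) is 1.
Newton's second law down the slope: Mg sinθ − f = Ma. The torque equation fR = Iα (with α = a/R) gives f = kMa.
Combining, a = g sinθ/(1+k) and f = kMa = kMg sinθ/(1+k).
f = 1 × 0.582 × 10 × sin36.3° / 2 ≈ 1.72 N.

f ≈ 1.72 N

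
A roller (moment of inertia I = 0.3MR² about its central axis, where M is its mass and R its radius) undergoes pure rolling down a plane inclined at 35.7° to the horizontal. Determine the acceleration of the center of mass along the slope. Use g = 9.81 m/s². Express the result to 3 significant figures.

a ≈ 4.40 m/s²

For this body I = 0.3MR², i.e. k = I/(MR²) = 0.3.
Along the incline Mg sinθ − f = Ma, and torque about the center fR = Iα = kMR²(a/R) gives f = kMa.
Eliminating f: Mg sinθ = (1+k)Ma, so a = g sinθ/(1+k) = 9.81 × sin35.7° / 1.3 ≈ 4.40 m/s².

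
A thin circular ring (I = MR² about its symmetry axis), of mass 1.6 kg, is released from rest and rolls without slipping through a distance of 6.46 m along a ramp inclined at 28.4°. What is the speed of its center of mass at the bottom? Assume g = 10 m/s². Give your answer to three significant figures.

The moment of inertia is MR², giving k ≡ I/(MR²) = 1.
Pure rolling means v = ωR; then KE = ½Mv² + ½I(v/R)² = ½(1+k)Mv² = Mv².
The vertical drop is h = L sinθ = 6.46 × sin28.4° = 3.073 m.
Energy conservation: Mgh = Mv², so v = √(2gh/(1+k)) = √(2 × 10 × 3.073 / 2) ≈ 5.54 m/s.

v ≈ 5.54 m/s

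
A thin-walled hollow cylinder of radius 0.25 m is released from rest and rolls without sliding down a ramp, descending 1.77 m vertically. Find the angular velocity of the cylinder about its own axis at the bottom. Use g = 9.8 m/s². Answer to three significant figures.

For this body I = MR², i.e. k = I/(MR²) = 1.
The rolling condition ω = v/R makes the rotational term ½I(v/R)² = ½kMv², so KE_total = ½(1+k)Mv² = Mv².
Energy conservation Mgh = ½(1+k)Mv² gives v = √(2gh/(1+k)) = √(2 × 9.8 × 1.77 / 2) = 4.165 m/s.
Then ω = v/R = 4.165 / 0.25 ≈ 16.7 rad/s.

ω ≈ 16.7 rad/s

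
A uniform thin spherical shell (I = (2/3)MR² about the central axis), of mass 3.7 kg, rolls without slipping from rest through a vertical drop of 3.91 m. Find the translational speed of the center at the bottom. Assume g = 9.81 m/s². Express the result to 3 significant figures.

v ≈ 6.78 m/s

The moment of inertia is (2/3)MR², giving k ≡ I/(MR²) = 2/3.
Rolling without slipping gives ω = v/R, so the total kinetic energy is ½Mv² + ½Iω² = ½(1+k)Mv² = (5/6)Mv².
Energy conservation: Mgh = (5/6)Mv², so v = √(2gh/(1+k)) = √(2 × 9.81 × 3.91 / 1.667) ≈ 6.78 m/s.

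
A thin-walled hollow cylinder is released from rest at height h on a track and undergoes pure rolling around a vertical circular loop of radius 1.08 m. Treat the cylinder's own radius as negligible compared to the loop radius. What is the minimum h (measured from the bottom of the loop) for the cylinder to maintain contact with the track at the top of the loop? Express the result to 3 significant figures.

The moment of inertia is MR², giving k ≡ I/(MR²) = 1.
At the top of the loop, the minimum-contact condition is Mg = Mv_top²/r, so v_top² = gr.
With ω = v/R, the kinetic energy at speed v is ½(1+k)Mv² = Mv².
Energy conservation from release (height h) to the top (height 2r): Mgh = Mg(2r) + M·gr.
Thus h_min = 2r + (1+k)r/2 = r(2 + 2/2) = 1.08 × 3 ≈ 3.24 m.

h_min ≈ 3.24 m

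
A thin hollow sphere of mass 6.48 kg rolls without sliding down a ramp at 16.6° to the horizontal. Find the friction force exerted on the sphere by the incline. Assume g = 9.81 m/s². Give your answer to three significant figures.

The moment of inertia is (2/3)MR², giving k ≡ I/(MR²) = 2/3.
Newton's second law down the slope: Mg sinθ − f = Ma. The torque equation fR = Iα (with α = a/R) gives f = kMa.
Combining, a = g sinθ/(1+k) and f = kMa = kMg sinθ/(1+k).
f = (2/3) × 6.48 × 9.81 × sin16.6° / 1.667 ≈ 7.26 N.

f ≈ 7.26 N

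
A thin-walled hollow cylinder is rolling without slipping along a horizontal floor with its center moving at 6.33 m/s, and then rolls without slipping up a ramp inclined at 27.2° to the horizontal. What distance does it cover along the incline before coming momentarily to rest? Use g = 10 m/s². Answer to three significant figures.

Here I = MR², so the shape factor k = I/(MR²) = 1.
Since it rolls without slipping, ω = v/R and KE = ½Mv² + ½Iω² = ½(1+k)Mv² = Mv².
Setting this equal to Mgh gives the vertical rise h = (1+k)v₀²/(2g) = 2×6.33²/(2×10) = 4.007 m.
Along the incline, d = h/sinθ = 4.007/sin27.2° ≈ 8.77 m.

d ≈ 8.77 m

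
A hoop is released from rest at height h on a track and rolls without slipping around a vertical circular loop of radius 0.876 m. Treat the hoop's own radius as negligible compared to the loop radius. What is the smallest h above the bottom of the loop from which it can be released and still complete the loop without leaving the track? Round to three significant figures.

h_min ≈ 2.63 m

For this body I = MR², i.e. k = I/(MR²) = 1.
At the top of the loop, the minimum-contact condition is Mg = Mv_top²/r, so v_top² = gr.
With ω = v/R, the kinetic energy at speed v is ½(1+k)Mv² = Mv².
Energy conservation from release (height h) to the top (height 2r): Mgh = Mg(2r) + M·gr.
Thus h_min = 2r + (1+k)r/2 = r(2 + 2/2) = 0.876 × 3 ≈ 2.63 m.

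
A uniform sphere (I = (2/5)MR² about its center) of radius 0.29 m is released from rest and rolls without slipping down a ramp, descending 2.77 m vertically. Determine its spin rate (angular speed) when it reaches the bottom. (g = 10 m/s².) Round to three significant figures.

ω ≈ 21.7 rad/s

The moment of inertia is (2/5)MR², giving k ≡ I/(MR²) = 0.4.
Rolling without slipping gives ω = v/R, so the total kinetic energy is ½Mv² + ½Iω² = ½(1+k)Mv² = (7/10)Mv².
Energy conservation Mgh = ½(1+k)Mv² gives v = √(2gh/(1+k)) = √(2 × 10 × 2.77 / 1.4) = 6.291 m/s.
The angular speed follows from ω = v/R = 6.291/0.29 ≈ 21.7 rad/s.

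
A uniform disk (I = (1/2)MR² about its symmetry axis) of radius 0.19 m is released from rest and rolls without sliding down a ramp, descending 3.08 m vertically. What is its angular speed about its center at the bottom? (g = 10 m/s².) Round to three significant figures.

For this body I = (1/2)MR², i.e. k = I/(MR²) = 0.5.
The rolling condition ω = v/R makes the rotational term ½I(v/R)² = ½kMv², so KE_total = ½(1+k)Mv² = (3/4)Mv².
Energy conservation Mgh = ½(1+k)Mv² gives v = √(2gh/(1+k)) = √(2 × 10 × 3.08 / 1.5) = 6.408 m/s.
The angular speed follows from ω = v/R = 6.408/0.19 ≈ 33.7 rad/s.

ω ≈ 33.7 rad/s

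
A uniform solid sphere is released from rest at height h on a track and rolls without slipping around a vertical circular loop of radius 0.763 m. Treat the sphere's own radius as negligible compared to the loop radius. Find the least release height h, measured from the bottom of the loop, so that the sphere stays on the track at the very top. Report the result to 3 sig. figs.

For this body I = (2/5)MR², i.e. k = I/(MR²) = 0.4.
At the top of the loop, the minimum-contact condition is Mg = Mv_top²/r, so v_top² = gr.
With ω = v/R, the kinetic energy at speed v is ½(1+k)Mv² = (7/10)Mv².
Energy conservation from release (height h) to the top (height 2r): Mgh = Mg(2r) + (7/10)M·gr.
Thus h_min = 2r + (1+k)r/2 = r(2 + 1.4/2) = 0.763 × 2.7 ≈ 2.06 m.

h_min ≈ 2.06 m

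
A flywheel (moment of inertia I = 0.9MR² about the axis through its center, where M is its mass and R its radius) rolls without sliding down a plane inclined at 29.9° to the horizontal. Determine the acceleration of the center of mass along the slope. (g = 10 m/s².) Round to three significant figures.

a ≈ 2.62 m/s²

Here I = 0.9MR², so the shape factor k = I/(MR²) = 0.9.
Translational: Mg sinθ − f = Ma. Rotational about the CM: fR = Iα = kMRa, so f = kMa.
Eliminating f: Mg sinθ = (1+k)Ma, so a = g sinθ/(1+k) = 10 × sin29.9° / 1.9 ≈ 2.62 m/s².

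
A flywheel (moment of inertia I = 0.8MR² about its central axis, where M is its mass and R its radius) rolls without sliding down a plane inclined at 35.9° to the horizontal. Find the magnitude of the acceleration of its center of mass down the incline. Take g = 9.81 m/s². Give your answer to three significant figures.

For this body I = 0.8MR², i.e. k = I/(MR²) = 0.8.
Translational: Mg sinθ − f = Ma. Rotational about the CM: fR = Iα = kMRa, so f = kMa.
Eliminating f: Mg sinθ = (1+k)Ma, so a = g sinθ/(1+k) = 9.81 × sin35.9° / 1.8 ≈ 3.20 m/s².

a ≈ 3.20 m/s²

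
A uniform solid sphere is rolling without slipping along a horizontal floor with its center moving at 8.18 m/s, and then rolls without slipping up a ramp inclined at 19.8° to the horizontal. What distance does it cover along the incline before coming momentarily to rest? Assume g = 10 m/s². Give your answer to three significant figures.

For this body I = (2/5)MR², i.e. k = I/(MR²) = 0.4.
Since it rolls without slipping, ω = v/R and KE = ½Mv² + ½Iω² = ½(1+k)Mv² = (7/10)Mv².
Setting this equal to Mgh gives the vertical rise h = (1+k)v₀²/(2g) = 1.4×8.18²/(2×10) = 4.684 m.
Along the incline, d = h/sinθ = 4.684/sin19.8° ≈ 13.8 m.

d ≈ 13.8 m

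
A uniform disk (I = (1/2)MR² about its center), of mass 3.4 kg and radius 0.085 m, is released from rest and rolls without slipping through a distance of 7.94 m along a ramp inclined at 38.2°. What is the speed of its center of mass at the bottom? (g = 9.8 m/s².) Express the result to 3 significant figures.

With I = (1/2)MR², the ratio k = I/(MR²) is 0.5.
The rolling condition ω = v/R makes the rotational term ½I(v/R)² = ½kMv², so KE_total = ½(1+k)Mv² = (3/4)Mv².
The vertical drop is h = L sinθ = 7.94 × sin38.2° = 4.91 m.
Setting Mgh = (3/4)Mv² gives v = √(2gh/(1+k)) = √(2·9.8·4.91/1.5) ≈ 8.01 m/s.

v ≈ 8.01 m/s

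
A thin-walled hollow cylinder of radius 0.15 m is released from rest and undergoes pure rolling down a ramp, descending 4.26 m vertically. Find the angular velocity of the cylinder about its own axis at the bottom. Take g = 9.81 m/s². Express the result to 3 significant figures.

ω ≈ 43.1 rad/s

The moment of inertia is MR², giving k ≡ I/(MR²) = 1.
Pure rolling means v = ωR; then KE = ½Mv² + ½I(v/R)² = ½(1+k)Mv² = Mv².
Energy conservation Mgh = ½(1+k)Mv² gives v = √(2gh/(1+k)) = √(2 × 9.81 × 4.26 / 2) = 6.465 m/s.
Then ω = v/R = 6.465 / 0.15 ≈ 43.1 rad/s.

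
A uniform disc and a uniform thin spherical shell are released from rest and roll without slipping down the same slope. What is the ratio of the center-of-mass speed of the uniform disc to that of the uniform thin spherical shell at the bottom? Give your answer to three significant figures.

Each satisfies Mgh = ½(1+k)Mv² with k = I/(MR²), so v ∝ 1/√(1+k).
For the uniform disc k = 0.5; for the uniform thin spherical shell k = 2/3.
v₁/v₂ = √((1+k₂)/(1+k₁)) = √(1.667/1.5) ≈ 1.05.

v_ratio ≈ 1.05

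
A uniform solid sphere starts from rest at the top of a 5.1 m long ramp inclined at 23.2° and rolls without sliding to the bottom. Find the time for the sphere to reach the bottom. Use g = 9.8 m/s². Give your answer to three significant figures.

For this body I = (2/5)MR², i.e. k = I/(MR²) = 0.4.
Along the incline Mg sinθ − f = Ma, and torque about the center fR = Iα = kMR²(a/R) gives f = kMa.
Hence a = g sinθ/(1+k) = 9.8×sin23.2°/1.4 = 2.758 m/s².
With constant a from rest, t = √(2L/a) = √(2·5.1/2.758) ≈ 1.92 s.

t ≈ 1.92 s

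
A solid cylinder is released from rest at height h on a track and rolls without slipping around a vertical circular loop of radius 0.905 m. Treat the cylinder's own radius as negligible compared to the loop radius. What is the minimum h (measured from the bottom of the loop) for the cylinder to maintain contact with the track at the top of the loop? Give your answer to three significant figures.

For this body I = (1/2)MR², i.e. k = I/(MR²) = 0.5.
At the top of the loop, the minimum-contact condition is Mg = Mv_top²/r, so v_top² = gr.
With ω = v/R, the kinetic energy at speed v is ½(1+k)Mv² = (3/4)Mv².
Energy conservation from release (height h) to the top (height 2r): Mgh = Mg(2r) + (3/4)M·gr.
Thus h_min = 2r + (1+k)r/2 = r(2 + 1.5/2) = 0.905 × 2.75 ≈ 2.49 m.

h_min ≈ 2.49 m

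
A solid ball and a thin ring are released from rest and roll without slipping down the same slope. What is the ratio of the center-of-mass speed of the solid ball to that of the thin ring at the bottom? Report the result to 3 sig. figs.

v_ratio ≈ 1.20

Each satisfies Mgh = ½(1+k)Mv² with k = I/(MR²), so v ∝ 1/√(1+k).
For the solid ball k = 0.4; for the thin ring k = 1.
v₁/v₂ = √((1+k₂)/(1+k₁)) = √(2/1.4) ≈ 1.20.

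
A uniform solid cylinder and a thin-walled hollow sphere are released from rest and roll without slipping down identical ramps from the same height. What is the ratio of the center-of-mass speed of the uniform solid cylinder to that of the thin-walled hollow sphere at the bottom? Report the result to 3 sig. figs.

v_ratio ≈ 1.05

Each satisfies Mgh = ½(1+k)Mv² with k = I/(MR²), so v ∝ 1/√(1+k).
For the uniform solid cylinder k = 0.5; for the thin-walled hollow sphere k = 2/3.
v₁/v₂ = √((1+k₂)/(1+k₁)) = √(1.667/1.5) ≈ 1.05.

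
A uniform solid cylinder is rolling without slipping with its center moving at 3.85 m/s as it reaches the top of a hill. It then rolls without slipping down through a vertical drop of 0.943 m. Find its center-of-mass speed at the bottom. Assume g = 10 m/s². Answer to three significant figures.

For this body I = (1/2)MR², i.e. k = I/(MR²) = 0.5.
The rolling condition ω = v/R makes the rotational term ½I(v/R)² = ½kMv², so KE_total = ½(1+k)Mv² = (3/4)Mv².
Conserving energy between top and bottom: (3/4)Mv² = (3/4)Mv₀² + Mgh, hence v² = v₀² + 2gh/(1+k).
v = √(3.85² + 2×10×0.943/1.5) = √27.4 ≈ 5.23 m/s.

v ≈ 5.23 m/s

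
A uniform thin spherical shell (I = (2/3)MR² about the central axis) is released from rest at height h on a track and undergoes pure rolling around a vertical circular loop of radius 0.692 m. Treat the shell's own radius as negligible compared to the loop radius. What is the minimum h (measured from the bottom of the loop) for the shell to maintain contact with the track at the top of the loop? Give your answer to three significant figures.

h_min ≈ 1.96 m

For this body I = (2/3)MR², i.e. k = I/(MR²) = 2/3.
At the top of the loop, the minimum-contact condition is Mg = Mv_top²/r, so v_top² = gr.
With ω = v/R, the kinetic energy at speed v is ½(1+k)Mv² = (5/6)Mv².
Energy conservation from release (height h) to the top (height 2r): Mgh = Mg(2r) + (5/6)M·gr.
Thus h_min = 2r + (1+k)r/2 = r(2 + 1.667/2) = 0.692 × 2.833 ≈ 1.96 m.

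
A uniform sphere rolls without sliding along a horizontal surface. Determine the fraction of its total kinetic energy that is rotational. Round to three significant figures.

fraction ≈ 0.286

For this body I = (2/5)MR², i.e. k = I/(MR²) = 0.4.
Since ω = v/R, the translational part is ½Mv² and the rotational part is ½I(v/R)² = ½kMv²; the total is ½(1+k)Mv².
The rotational fraction is therefore k/(1+k) = 0.4/1.4 ≈ 0.286.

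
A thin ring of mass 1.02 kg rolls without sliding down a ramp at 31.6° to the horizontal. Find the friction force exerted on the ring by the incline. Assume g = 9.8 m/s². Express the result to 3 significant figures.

f ≈ 2.62 N

For this body I = MR², i.e. k = I/(MR²) = 1.
Translational: Mg sinθ − f = Ma. Rotational about the CM: fR = Iα = kMRa, so f = kMa.
Combining, a = g sinθ/(1+k) and f = kMa = kMg sinθ/(1+k).
f = 1 × 1.02 × 9.8 × sin31.6° / 2 ≈ 2.62 N.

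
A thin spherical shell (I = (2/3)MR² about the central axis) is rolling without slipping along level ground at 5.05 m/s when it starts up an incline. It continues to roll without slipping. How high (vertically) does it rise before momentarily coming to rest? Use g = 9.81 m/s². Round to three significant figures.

The moment of inertia is (2/3)MR², giving k ≡ I/(MR²) = 2/3.
The rolling condition ω = v/R makes the rotational term ½I(v/R)² = ½kMv², so KE_total = ½(1+k)Mv² = (5/6)Mv².
At the top the kinetic energy is zero, so (5/6)Mv₀² = Mgh.
Thus h = (1+k)v₀²/(2g) = 1.667 × 5.05² / (2 × 9.81) ≈ 2.17 m.

h ≈ 2.17 m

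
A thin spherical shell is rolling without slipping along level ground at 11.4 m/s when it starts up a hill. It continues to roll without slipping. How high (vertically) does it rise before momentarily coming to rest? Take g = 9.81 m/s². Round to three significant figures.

h ≈ 11.0 m

The moment of inertia is (2/3)MR², giving k ≡ I/(MR²) = 2/3.
The rolling condition ω = v/R makes the rotational term ½I(v/R)² = ½kMv², so KE_total = ½(1+k)Mv² = (5/6)Mv².
All of this converts to potential energy at the highest point: (5/6)Mv₀² = Mgh.
Thus h = (1+k)v₀²/(2g) = 1.667 × 11.4² / (2 × 9.81) ≈ 11.0 m.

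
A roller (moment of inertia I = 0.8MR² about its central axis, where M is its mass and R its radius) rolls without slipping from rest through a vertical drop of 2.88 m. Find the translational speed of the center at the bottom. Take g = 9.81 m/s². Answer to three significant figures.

The moment of inertia is 0.8MR², giving k ≡ I/(MR²) = 0.8.
Pure rolling means v = ωR; then KE = ½Mv² + ½I(v/R)² = ½(1+k)Mv² = (9/10)Mv².
Energy conservation: Mgh = (9/10)Mv², so v = √(2gh/(1+k)) = √(2 × 9.81 × 2.88 / 1.8) ≈ 5.60 m/s.

v ≈ 5.60 m/s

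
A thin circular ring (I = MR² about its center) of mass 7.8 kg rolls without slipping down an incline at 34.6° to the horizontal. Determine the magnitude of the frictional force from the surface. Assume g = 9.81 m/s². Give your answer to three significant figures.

Here I = MR², so the shape factor k = I/(MR²) = 1.
Translational: Mg sinθ − f = Ma. Rotational about the CM: fR = Iα = kMRa, so f = kMa.
Combining, a = g sinθ/(1+k) and f = kMa = kMg sinθ/(1+k).
f = 1 × 7.8 × 9.81 × sin34.6° / 2 ≈ 21.7 N.

f ≈ 21.7 N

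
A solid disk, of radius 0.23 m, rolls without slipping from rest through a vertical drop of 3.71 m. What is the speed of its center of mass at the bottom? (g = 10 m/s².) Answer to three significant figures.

For this body I = (1/2)MR², i.e. k = I/(MR²) = 0.5.
Rolling without slipping gives ω = v/R, so the total kinetic energy is ½Mv² + ½Iω² = ½(1+k)Mv² = (3/4)Mv².
Energy conservation: Mgh = (3/4)Mv², so v = √(2gh/(1+k)) = √(2 × 10 × 3.71 / 1.5) ≈ 7.03 m/s.

v ≈ 7.03 m/s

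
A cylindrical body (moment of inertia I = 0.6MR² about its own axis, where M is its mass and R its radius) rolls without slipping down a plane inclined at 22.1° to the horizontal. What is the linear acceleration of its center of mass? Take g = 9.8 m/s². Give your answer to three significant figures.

a ≈ 2.30 m/s²

The moment of inertia is 0.6MR², giving k ≡ I/(MR²) = 0.6.
Newton's second law down the slope: Mg sinθ − f = Ma. The torque equation fR = Iα (with α = a/R) gives f = kMa.
Eliminating f: Mg sinθ = (1+k)Ma, so a = g sinθ/(1+k) = 9.8 × sin22.1° / 1.6 ≈ 2.30 m/s².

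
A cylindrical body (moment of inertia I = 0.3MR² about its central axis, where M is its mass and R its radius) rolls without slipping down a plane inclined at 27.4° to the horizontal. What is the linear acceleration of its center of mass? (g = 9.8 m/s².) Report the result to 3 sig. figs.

a ≈ 3.47 m/s²

For this body I = 0.3MR², i.e. k = I/(MR²) = 0.3.
Along the incline Mg sinθ − f = Ma, and torque about the center fR = Iα = kMR²(a/R) gives f = kMa.
Eliminating f: Mg sinθ = (1+k)Ma, so a = g sinθ/(1+k) = 9.8 × sin27.4° / 1.3 ≈ 3.47 m/s².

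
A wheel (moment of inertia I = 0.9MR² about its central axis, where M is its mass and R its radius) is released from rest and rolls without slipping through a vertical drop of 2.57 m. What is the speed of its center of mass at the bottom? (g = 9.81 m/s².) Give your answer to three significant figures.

The moment of inertia is 0.9MR², giving k ≡ I/(MR²) = 0.9.
Since it rolls without slipping, ω = v/R and KE = ½Mv² + ½Iω² = ½(1+k)Mv² = (19/20)Mv².
Energy conservation: Mgh = (19/20)Mv², so v = √(2gh/(1+k)) = √(2 × 9.81 × 2.57 / 1.9) ≈ 5.15 m/s.

v ≈ 5.15 m/s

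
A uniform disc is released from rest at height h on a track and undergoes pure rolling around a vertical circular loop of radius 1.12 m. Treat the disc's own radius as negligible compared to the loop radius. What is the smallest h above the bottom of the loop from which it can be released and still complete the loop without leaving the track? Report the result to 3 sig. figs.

The moment of inertia is (1/2)MR², giving k ≡ I/(MR²) = 0.5.
At the top, contact is just lost when gravity alone supplies the centripetal force: Mg = Mv_top²/r, i.e. v_top² = gr.
With ω = v/R, the kinetic energy at speed v is ½(1+k)Mv² = (3/4)Mv².
Energy conservation from release (height h) to the top (height 2r): Mgh = Mg(2r) + (3/4)M·gr.
Thus h_min = 2r + (1+k)r/2 = r(2 + 1.5/2) = 1.12 × 2.75 ≈ 3.08 m.

h_min ≈ 3.08 m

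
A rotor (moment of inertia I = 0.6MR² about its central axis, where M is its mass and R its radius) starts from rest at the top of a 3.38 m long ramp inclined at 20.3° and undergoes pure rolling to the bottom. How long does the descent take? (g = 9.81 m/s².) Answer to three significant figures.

t ≈ 1.78 s

Here I = 0.6MR², so the shape factor k = I/(MR²) = 0.6.
Translational: Mg sinθ − f = Ma. Rotational about the CM: fR = Iα = kMRa, so f = kMa.
Hence a = g sinθ/(1+k) = 9.81×sin20.3°/1.6 = 2.127 m/s².
Starting from rest, L = ½at², so t = √(2L/a) = √(2×3.38/2.127) ≈ 1.78 s.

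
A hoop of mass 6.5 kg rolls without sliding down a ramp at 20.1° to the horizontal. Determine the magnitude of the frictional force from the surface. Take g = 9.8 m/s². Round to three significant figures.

f ≈ 10.9 N

The moment of inertia is MR², giving k ≡ I/(MR²) = 1.
Translational: Mg sinθ − f = Ma. Rotational about the CM: fR = Iα = kMRa, so f = kMa.
Combining, a = g sinθ/(1+k) and f = kMa = kMg sinθ/(1+k).
f = 1 × 6.5 × 9.8 × sin20.1° / 2 ≈ 10.9 N.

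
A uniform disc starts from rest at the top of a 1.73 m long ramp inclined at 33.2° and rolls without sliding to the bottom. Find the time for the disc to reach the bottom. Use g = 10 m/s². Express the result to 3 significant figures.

For this body I = (1/2)MR², i.e. k = I/(MR²) = 0.5.
Newton's second law down the slope: Mg sinθ − f = Ma. The torque equation fR = Iα (with α = a/R) gives f = kMa.
Hence a = g sinθ/(1+k) = 10×sin33.2°/1.5 = 3.65 m/s².
Starting from rest, L = ½at², so t = √(2L/a) = √(2×1.73/3.65) ≈ 0.974 s.

t ≈ 0.974 s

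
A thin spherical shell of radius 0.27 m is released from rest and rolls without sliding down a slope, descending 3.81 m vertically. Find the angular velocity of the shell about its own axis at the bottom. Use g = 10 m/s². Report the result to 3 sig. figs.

ω ≈ 25.0 rad/s

Here I = (2/3)MR², so the shape factor k = I/(MR²) = 2/3.
Since it rolls without slipping, ω = v/R and KE = ½Mv² + ½Iω² = ½(1+k)Mv² = (5/6)Mv².
Energy conservation Mgh = ½(1+k)Mv² gives v = √(2gh/(1+k)) = √(2 × 10 × 3.81 / 1.667) = 6.762 m/s.
The angular speed follows from ω = v/R = 6.762/0.27 ≈ 25.0 rad/s.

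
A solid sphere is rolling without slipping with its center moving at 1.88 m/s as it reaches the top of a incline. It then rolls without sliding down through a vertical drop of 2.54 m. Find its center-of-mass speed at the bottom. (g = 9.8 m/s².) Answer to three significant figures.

v ≈ 6.25 m/s

For this body I = (2/5)MR², i.e. k = I/(MR²) = 0.4.
The rolling condition ω = v/R makes the rotational term ½I(v/R)² = ½kMv², so KE_total = ½(1+k)Mv² = (7/10)Mv².
Energy conservation: (7/10)Mv₀² + Mgh = (7/10)Mv², so v² = v₀² + 2gh/(1+k).
v = √(1.88² + 2×9.8×2.54/1.4) = √39.09 ≈ 6.25 m/s.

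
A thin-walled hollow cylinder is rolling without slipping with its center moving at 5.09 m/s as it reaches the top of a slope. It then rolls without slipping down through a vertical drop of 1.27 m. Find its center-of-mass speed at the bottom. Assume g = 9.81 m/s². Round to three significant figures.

v ≈ 6.19 m/s

The moment of inertia is MR², giving k ≡ I/(MR²) = 1.
Pure rolling means v = ωR; then KE = ½Mv² + ½I(v/R)² = ½(1+k)Mv² = Mv².
Energy conservation: Mv₀² + Mgh = Mv², so v² = v₀² + 2gh/(1+k).
v = √(5.09² + 2×9.81×1.27/2) = √38.37 ≈ 6.19 m/s.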